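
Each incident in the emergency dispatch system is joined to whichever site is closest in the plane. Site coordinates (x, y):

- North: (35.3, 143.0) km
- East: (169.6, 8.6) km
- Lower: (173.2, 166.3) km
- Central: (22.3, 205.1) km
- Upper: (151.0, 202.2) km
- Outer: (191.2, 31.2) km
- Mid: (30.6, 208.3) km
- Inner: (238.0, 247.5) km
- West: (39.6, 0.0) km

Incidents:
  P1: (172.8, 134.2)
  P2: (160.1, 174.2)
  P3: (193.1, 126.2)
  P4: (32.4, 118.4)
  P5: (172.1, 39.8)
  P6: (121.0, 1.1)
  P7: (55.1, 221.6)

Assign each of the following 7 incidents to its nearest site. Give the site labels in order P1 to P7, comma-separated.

P1 → Lower (d²=1030.57)
P2 → Lower (d²=234.02)
P3 → Lower (d²=2004.02)
P4 → North (d²=613.57)
P5 → Outer (d²=438.77)
P6 → East (d²=2418.21)
P7 → Mid (d²=777.14)

Lower, Lower, Lower, North, Outer, East, Mid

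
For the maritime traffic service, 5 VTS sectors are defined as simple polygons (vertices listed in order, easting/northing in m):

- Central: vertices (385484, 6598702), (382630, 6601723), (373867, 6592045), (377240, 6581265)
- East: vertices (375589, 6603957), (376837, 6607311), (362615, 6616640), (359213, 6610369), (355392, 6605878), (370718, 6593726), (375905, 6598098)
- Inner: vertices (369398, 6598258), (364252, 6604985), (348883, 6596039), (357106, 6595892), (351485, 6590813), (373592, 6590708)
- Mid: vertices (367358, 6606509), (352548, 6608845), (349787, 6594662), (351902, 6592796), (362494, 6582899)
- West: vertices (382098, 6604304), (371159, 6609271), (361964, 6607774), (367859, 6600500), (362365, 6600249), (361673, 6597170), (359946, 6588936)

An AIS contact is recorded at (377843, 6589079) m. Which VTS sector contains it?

Cast a ray rightward from (377843, 6589079). For each polygon, the edges (by vertex number in listed order) whose endpoints lie on opposite sides of northing = 6589079, where each meets that height, and whether that is right or left of the point:
Central: 3–4 at easting≈374795.0 (left), 4–1 at easting≈380934.4 (right) → 1 crossing.
East: no edge straddles that height → 0 crossings.
Inner: no edge straddles that height → 0 crossings.
Mid: 4–5 at easting≈355880.0 (left), 5–1 at easting≈363767.2 (left) → 0 crossings.
West: 6–7 at easting≈359976.0 (left), 7–1 at easting≈360152.1 (left) → 0 crossings.
Only Central has an odd count, so the point is inside Central.

Central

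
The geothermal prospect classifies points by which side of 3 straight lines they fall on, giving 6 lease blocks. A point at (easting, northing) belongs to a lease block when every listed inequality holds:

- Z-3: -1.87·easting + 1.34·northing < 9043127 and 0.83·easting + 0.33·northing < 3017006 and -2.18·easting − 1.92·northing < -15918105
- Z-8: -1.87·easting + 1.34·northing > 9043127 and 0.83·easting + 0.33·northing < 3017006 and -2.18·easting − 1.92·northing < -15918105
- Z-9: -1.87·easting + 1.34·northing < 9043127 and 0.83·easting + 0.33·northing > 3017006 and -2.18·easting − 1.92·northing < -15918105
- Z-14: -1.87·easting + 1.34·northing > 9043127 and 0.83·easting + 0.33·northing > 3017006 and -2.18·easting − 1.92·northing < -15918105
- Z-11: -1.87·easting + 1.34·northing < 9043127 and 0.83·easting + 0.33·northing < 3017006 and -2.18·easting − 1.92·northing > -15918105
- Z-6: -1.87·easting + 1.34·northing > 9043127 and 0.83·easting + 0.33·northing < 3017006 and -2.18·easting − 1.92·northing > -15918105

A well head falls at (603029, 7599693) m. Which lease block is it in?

Z-6

-1.87·603029 + 1.34·7599693 = 9055924.390, which is > 9043127
0.83·603029 + 0.33·7599693 = 3008412.760, which is < 3017006
-2.18·603029 − 1.92·7599693 = -15906013.780, which is > -15918105
This sign pattern matches Z-6.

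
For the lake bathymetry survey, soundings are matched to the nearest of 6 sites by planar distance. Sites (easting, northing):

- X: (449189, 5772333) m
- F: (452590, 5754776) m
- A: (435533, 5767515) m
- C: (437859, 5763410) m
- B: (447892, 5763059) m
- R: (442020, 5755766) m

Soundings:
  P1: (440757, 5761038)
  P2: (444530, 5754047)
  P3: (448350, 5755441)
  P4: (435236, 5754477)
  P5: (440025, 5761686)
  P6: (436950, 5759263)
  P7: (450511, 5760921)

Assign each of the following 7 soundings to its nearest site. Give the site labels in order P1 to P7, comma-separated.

C, R, F, R, C, C, B

P1 → C (d²=14024788.00)
P2 → R (d²=9255061.00)
P3 → F (d²=18419825.00)
P4 → R (d²=47684177.00)
P5 → C (d²=7663732.00)
P6 → C (d²=18023890.00)
P7 → B (d²=11430205.00)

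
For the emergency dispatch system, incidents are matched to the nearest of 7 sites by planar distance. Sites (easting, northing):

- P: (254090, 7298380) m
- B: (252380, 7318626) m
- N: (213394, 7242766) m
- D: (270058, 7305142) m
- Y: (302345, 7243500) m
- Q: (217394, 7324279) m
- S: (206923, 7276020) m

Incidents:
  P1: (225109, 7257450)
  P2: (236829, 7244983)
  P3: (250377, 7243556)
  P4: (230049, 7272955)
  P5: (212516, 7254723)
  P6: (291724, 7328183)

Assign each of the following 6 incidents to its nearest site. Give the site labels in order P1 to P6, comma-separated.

N, N, N, S, N, D

P1 → N (d²=352861081.00)
P2 → N (d²=554114314.00)
P3 → N (d²=1368366389.00)
P4 → S (d²=544206101.00)
P5 → N (d²=143740733.00)
P6 → D (d²=1000303237.00)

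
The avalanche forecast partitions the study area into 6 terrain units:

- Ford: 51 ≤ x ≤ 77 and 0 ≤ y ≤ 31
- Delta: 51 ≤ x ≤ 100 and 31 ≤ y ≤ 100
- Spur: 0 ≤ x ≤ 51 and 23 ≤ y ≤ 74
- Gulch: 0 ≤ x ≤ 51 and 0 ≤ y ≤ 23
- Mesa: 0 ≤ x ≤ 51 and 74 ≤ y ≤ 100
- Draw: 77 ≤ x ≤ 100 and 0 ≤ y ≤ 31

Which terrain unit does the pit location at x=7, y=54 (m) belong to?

Spur

The point has x = 7 and y = 54.
Only Spur satisfies 0 ≤ x ≤ 51 and 23 ≤ y ≤ 74.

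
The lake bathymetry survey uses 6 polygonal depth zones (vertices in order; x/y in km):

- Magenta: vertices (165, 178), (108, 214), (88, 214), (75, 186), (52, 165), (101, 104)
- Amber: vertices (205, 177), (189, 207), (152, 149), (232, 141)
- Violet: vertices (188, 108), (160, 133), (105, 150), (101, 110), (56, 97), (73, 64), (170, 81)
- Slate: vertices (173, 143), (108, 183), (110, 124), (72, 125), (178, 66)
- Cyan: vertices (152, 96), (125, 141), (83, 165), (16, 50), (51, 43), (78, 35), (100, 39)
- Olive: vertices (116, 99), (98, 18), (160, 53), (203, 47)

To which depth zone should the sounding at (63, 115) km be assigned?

Cast a ray rightward from (63, 115). For each polygon, the edges (by vertex number in listed order) whose endpoints lie on opposite sides of y = 115, where each meets that height, and whether that is right or left of the point:
Magenta: 5–6 at x≈92.2 (right), 6–1 at x≈110.5 (right) → 2 crossings.
Amber: no edge straddles that height → 0 crossings.
Violet: 1–2 at x≈180.2 (right), 3–4 at x≈101.5 (right) → 2 crossings.
Slate: 4–5 at x≈90.0 (right), 5–1 at x≈174.8 (right) → 2 crossings.
Cyan: 1–2 at x≈140.6 (right), 3–4 at x≈53.9 (left) → 1 crossing.
Olive: no edge straddles that height → 0 crossings.
Only Cyan has an odd count, so the point is inside Cyan.

Cyan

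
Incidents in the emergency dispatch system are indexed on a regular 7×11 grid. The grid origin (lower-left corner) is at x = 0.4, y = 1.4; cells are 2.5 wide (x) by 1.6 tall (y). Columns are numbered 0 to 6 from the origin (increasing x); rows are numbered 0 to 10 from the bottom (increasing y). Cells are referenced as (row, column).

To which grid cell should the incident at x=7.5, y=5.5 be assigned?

(2, 2)

Column index: ⌊(7.5 − 0.4) / 2.5⌋ = ⌊2.840⌋ = 2
Row offset from origin: ⌊(5.5 − 1.4) / 1.6⌋ = ⌊2.562⌋ = 2 → row 2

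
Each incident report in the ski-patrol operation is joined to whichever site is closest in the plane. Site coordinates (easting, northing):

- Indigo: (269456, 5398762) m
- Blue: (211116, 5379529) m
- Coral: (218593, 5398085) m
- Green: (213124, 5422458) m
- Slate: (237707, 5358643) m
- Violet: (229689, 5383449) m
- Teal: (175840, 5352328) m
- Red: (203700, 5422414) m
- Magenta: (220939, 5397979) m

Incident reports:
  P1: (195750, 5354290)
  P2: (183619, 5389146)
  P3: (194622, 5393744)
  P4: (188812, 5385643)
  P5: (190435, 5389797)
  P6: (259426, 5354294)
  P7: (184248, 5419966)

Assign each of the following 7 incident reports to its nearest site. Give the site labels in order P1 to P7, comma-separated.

P1 → Teal (d²=400257544.00)
P2 → Blue (d²=848571698.00)
P3 → Blue (d²=474118261.00)
P4 → Blue (d²=534849412.00)
P5 → Blue (d²=533135585.00)
P6 → Slate (d²=490628762.00)
P7 → Red (d²=384373008.00)

Teal, Blue, Blue, Blue, Blue, Slate, Red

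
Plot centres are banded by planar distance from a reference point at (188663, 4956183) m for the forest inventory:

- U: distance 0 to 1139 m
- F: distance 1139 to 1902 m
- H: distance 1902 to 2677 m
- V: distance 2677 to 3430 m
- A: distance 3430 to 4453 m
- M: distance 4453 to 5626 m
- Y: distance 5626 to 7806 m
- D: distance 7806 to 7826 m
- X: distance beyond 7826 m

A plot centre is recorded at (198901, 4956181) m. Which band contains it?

Distance = √((198901−188663)² + (4956181−4956183)²) = √(104816644.000 + 4.000) = 10238.000 m.
7826 ≤ 10238.000 < ∞ → X.

X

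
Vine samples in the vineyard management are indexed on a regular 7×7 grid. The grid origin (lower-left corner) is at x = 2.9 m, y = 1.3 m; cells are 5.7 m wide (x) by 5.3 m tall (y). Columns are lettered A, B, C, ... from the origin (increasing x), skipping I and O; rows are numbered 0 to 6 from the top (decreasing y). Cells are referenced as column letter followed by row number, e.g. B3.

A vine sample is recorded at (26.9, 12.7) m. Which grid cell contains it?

Column index: ⌊(26.9 − 2.9) / 5.7⌋ = ⌊4.211⌋ = 4 → column E
Row offset from origin: ⌊(12.7 − 1.3) / 5.3⌋ = ⌊2.151⌋ = 2 → row 4 (counted from top)

E4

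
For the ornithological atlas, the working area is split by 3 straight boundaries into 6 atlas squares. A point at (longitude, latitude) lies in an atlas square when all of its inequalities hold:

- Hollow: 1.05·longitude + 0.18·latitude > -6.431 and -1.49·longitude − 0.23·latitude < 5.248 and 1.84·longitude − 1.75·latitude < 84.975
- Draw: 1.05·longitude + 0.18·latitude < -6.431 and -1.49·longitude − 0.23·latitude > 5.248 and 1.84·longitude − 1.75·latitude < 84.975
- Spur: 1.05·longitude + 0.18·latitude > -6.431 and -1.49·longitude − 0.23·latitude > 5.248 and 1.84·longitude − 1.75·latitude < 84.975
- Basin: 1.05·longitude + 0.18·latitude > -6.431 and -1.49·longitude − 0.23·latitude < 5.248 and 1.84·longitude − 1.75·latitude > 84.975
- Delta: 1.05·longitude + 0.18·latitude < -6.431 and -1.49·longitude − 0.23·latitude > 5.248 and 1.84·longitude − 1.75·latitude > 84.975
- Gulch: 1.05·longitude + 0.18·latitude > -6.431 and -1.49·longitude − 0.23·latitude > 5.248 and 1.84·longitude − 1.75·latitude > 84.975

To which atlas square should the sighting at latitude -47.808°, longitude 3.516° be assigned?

1.05·3.516 + 0.18·-47.808 = -4.914, which is > -6.431
-1.49·3.516 − 0.23·-47.808 = 5.757, which is > 5.248
1.84·3.516 − 1.75·-47.808 = 90.133, which is > 84.975
This sign pattern matches Gulch.

Gulch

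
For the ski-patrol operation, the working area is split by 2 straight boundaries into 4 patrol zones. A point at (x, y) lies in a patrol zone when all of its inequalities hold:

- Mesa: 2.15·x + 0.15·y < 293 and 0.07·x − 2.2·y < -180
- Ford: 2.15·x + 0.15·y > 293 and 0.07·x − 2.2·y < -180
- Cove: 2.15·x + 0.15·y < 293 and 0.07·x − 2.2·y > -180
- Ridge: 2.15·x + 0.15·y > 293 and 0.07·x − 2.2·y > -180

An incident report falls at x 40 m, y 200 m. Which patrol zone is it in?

2.15·40 + 0.15·200 = 116.000, which is < 293
0.07·40 − 2.2·200 = -437.200, which is < -180
This sign pattern matches Mesa.

Mesa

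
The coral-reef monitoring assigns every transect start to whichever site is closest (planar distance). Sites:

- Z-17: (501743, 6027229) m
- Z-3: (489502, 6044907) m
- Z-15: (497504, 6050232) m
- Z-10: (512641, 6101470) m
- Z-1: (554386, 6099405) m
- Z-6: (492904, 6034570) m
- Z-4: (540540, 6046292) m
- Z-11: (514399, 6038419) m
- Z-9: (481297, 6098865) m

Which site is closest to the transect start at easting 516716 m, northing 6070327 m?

Z-15

Squared distances to each site:
Z-17: 2081628333.000; Z-3: 1386778196.000; Z-15: 772909969.000; Z-10: 986492074.000; Z-1: 2264558984.000; Z-6: 1845574393.000; Z-4: 1145264201.000; Z-11: 1023488953.000; Z-9: 2068923005.000.
Minimum at Z-15.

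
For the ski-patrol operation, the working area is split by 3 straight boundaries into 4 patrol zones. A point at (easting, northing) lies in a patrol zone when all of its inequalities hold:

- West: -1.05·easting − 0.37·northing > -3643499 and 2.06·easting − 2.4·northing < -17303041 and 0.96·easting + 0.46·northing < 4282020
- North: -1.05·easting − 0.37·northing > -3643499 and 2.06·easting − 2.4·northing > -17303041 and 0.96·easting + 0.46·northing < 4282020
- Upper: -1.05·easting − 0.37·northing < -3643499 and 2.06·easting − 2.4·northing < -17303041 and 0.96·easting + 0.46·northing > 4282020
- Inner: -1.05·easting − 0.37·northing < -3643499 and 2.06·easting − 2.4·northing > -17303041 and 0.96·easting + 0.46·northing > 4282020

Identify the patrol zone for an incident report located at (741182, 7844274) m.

Inner

-1.05·741182 − 0.37·7844274 = -3680622.480, which is < -3643499
2.06·741182 − 2.4·7844274 = -17299422.680, which is > -17303041
0.96·741182 + 0.46·7844274 = 4319900.760, which is > 4282020
This sign pattern matches Inner.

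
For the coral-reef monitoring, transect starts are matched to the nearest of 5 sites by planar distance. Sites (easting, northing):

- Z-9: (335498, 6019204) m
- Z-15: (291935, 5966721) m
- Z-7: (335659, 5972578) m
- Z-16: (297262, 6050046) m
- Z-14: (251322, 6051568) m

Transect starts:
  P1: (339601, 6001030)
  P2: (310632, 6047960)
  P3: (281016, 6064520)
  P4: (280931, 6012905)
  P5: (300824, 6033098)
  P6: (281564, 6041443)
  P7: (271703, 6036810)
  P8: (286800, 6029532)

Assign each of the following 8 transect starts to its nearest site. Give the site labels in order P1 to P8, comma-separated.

Z-9, Z-16, Z-16, Z-16, Z-16, Z-16, Z-14, Z-16

P1 → Z-9 (d²=347128885.00)
P2 → Z-16 (d²=183108296.00)
P3 → Z-16 (d²=473429192.00)
P4 → Z-16 (d²=1646155442.00)
P5 → Z-16 (d²=299922548.00)
P6 → Z-16 (d²=320438813.00)
P7 → Z-14 (d²=633183725.00)
P8 → Z-16 (d²=530277640.00)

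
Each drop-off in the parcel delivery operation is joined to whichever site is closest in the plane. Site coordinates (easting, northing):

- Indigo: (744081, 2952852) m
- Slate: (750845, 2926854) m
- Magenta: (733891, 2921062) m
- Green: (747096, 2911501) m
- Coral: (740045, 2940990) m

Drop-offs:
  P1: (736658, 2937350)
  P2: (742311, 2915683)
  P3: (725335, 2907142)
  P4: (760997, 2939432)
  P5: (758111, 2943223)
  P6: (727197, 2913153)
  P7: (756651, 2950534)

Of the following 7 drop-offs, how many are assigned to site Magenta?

2

P1 → Coral
P2 → Green
P3 → Magenta
P4 → Slate
P5 → Indigo
P6 → Magenta
P7 → Indigo
2 of the 7 go to Magenta.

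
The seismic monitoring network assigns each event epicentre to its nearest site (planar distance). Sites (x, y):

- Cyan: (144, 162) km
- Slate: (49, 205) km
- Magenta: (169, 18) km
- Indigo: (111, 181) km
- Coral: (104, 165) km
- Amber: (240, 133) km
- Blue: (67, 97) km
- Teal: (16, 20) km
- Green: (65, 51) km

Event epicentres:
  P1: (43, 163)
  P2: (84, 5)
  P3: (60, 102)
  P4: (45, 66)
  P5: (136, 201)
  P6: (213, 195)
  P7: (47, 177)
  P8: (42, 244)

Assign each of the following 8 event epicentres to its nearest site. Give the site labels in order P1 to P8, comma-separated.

Slate, Green, Blue, Green, Indigo, Amber, Slate, Slate

P1 → Slate (d²=1800.00)
P2 → Green (d²=2477.00)
P3 → Blue (d²=74.00)
P4 → Green (d²=625.00)
P5 → Indigo (d²=1025.00)
P6 → Amber (d²=4573.00)
P7 → Slate (d²=788.00)
P8 → Slate (d²=1570.00)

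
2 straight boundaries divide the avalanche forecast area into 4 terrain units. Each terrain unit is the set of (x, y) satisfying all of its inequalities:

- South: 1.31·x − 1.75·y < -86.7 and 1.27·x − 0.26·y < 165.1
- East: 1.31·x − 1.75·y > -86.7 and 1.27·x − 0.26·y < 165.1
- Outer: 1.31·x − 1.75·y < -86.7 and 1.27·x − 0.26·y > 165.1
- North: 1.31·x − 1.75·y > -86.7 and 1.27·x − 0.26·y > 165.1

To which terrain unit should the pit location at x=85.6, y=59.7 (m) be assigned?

East

1.31·85.6 − 1.75·59.7 = 7.661, which is > -86.7
1.27·85.6 − 0.26·59.7 = 93.190, which is < 165.1
This sign pattern matches East.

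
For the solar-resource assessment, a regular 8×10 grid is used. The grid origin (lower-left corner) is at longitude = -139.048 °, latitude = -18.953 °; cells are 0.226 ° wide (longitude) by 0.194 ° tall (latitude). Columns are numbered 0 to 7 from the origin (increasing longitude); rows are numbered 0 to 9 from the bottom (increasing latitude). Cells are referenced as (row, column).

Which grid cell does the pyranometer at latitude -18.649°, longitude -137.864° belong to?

Column index: ⌊(-137.864 − -139.048) / 0.226⌋ = ⌊5.239⌋ = 5
Row offset from origin: ⌊(-18.649 − -18.953) / 0.194⌋ = ⌊1.567⌋ = 1 → row 1

(1, 5)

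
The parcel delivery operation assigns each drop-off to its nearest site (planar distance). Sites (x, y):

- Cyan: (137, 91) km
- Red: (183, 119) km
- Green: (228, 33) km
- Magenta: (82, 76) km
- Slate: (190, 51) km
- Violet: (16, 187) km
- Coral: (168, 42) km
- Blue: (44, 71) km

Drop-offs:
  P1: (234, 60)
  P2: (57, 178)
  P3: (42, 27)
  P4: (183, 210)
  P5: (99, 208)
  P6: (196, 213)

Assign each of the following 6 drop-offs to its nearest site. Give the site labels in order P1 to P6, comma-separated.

P1 → Green (d²=765.00)
P2 → Violet (d²=1762.00)
P3 → Blue (d²=1940.00)
P4 → Red (d²=8281.00)
P5 → Violet (d²=7330.00)
P6 → Red (d²=9005.00)

Green, Violet, Blue, Red, Violet, Red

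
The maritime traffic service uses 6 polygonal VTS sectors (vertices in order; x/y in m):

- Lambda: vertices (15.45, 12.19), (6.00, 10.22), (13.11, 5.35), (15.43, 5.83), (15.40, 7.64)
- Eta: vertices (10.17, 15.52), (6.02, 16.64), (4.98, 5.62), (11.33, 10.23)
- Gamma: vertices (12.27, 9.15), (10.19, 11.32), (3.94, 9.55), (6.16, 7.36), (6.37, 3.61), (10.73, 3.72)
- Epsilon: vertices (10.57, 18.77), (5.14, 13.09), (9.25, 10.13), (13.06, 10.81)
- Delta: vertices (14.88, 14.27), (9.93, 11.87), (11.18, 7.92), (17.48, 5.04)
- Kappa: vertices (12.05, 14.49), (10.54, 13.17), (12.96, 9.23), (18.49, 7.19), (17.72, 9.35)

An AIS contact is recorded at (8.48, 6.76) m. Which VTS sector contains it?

Gamma

Cast a ray rightward from (8.48, 6.76). For each polygon, the edges (by vertex number in listed order) whose endpoints lie on opposite sides of y = 6.76, where each meets that height, and whether that is right or left of the point:
Lambda: 2–3 at x≈11.051 (right), 4–5 at x≈15.415 (right) → 2 crossings.
Eta: 2–3 at x≈5.088 (left), 3–4 at x≈6.550 (left) → 0 crossings.
Gamma: 4–5 at x≈6.194 (left), 6–1 at x≈11.592 (right) → 1 crossing.
Epsilon: no edge straddles that height → 0 crossings.
Delta: 3–4 at x≈13.718 (right), 4–1 at x≈16.995 (right) → 2 crossings.
Kappa: no edge straddles that height → 0 crossings.
Only Gamma has an odd count, so the point is inside Gamma.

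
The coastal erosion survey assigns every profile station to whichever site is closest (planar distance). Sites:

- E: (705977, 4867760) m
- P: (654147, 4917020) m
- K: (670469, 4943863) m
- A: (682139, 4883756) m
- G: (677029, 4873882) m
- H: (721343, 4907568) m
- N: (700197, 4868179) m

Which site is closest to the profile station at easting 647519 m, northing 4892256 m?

P

Squared distances to each site:
E: 4017391780.000; P: 657186080.000; K: 3189984949.000; A: 1270794400.000; G: 1208443976.000; H: 5684440320.000; N: 3354673613.000.
Minimum at P.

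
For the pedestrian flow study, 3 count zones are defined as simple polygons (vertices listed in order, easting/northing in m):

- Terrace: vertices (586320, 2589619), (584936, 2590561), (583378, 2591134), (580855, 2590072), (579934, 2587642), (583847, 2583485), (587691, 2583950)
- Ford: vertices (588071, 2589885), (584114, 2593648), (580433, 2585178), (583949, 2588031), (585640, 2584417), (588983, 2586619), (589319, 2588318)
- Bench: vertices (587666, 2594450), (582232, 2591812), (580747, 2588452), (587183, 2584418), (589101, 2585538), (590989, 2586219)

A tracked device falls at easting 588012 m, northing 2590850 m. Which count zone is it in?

Cast a ray rightward from (588012, 2590850). For each polygon, the edges (by vertex number in listed order) whose endpoints lie on opposite sides of northing = 2590850, where each meets that height, and whether that is right or left of the point:
Terrace: 2–3 at easting≈584150.2 (left), 3–4 at easting≈582703.3 (left) → 0 crossings.
Ford: 1–2 at easting≈587056.2 (left), 2–3 at easting≈582898.0 (left) → 0 crossings.
Bench: 2–3 at easting≈581806.8 (left), 6–1 at easting≈589119.4 (right) → 1 crossing.
Only Bench has an odd count, so the point is inside Bench.

Bench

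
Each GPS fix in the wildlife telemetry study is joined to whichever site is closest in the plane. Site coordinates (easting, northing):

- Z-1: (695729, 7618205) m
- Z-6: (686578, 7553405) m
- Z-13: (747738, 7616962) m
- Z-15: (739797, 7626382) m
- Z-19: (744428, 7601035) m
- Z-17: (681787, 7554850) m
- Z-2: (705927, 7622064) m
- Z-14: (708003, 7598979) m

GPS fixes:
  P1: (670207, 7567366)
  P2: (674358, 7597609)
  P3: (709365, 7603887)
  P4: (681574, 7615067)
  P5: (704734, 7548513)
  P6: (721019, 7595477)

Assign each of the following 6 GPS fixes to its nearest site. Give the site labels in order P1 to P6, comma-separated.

P1 → Z-17 (d²=290746656.00)
P2 → Z-1 (d²=880914857.00)
P3 → Z-14 (d²=25943508.00)
P4 → Z-1 (d²=210211069.00)
P5 → Z-6 (d²=353572000.00)
P6 → Z-14 (d²=181680260.00)

Z-17, Z-1, Z-14, Z-1, Z-6, Z-14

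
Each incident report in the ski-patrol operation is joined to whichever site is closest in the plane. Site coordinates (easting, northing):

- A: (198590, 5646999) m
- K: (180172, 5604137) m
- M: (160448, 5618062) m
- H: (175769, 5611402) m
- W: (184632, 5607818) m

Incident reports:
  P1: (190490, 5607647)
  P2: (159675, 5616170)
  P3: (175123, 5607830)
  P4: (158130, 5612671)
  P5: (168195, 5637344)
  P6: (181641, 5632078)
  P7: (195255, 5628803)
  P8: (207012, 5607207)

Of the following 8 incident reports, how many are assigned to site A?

P1 → W
P2 → M
P3 → H
P4 → M
P5 → M
P6 → H
P7 → A
P8 → W
1 of the 8 goes to A.

1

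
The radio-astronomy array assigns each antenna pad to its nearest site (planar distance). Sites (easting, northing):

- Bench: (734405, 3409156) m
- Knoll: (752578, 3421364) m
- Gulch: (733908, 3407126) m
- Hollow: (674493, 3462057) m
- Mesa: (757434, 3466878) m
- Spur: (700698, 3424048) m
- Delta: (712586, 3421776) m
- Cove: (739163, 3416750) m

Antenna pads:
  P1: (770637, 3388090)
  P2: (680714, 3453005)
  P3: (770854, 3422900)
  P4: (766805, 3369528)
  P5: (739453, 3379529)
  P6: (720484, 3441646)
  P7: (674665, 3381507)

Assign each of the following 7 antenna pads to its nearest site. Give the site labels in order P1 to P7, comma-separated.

P1 → Knoll (d²=1433286557.00)
P2 → Hollow (d²=120639545.00)
P3 → Knoll (d²=336371472.00)
P4 → Gulch (d²=2495822213.00)
P5 → Gulch (d²=792341434.00)
P6 → Delta (d²=457195304.00)
P7 → Spur (d²=2487453770.00)

Knoll, Hollow, Knoll, Gulch, Gulch, Delta, Spur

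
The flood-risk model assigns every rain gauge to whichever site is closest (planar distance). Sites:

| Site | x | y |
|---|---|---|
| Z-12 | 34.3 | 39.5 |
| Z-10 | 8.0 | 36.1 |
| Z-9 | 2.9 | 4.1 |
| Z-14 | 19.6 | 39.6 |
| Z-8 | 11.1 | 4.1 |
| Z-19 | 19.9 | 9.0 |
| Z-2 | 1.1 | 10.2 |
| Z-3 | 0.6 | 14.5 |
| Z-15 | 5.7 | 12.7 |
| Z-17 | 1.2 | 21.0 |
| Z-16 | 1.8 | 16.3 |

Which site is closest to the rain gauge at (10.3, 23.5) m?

Z-17

Squared distances to each site:
Z-12: 832.000; Z-10: 164.050; Z-9: 431.120; Z-14: 345.700; Z-8: 377.000; Z-19: 302.410; Z-2: 261.530; Z-3: 175.090; Z-15: 137.800; Z-17: 89.060; Z-16: 124.090.
Minimum at Z-17.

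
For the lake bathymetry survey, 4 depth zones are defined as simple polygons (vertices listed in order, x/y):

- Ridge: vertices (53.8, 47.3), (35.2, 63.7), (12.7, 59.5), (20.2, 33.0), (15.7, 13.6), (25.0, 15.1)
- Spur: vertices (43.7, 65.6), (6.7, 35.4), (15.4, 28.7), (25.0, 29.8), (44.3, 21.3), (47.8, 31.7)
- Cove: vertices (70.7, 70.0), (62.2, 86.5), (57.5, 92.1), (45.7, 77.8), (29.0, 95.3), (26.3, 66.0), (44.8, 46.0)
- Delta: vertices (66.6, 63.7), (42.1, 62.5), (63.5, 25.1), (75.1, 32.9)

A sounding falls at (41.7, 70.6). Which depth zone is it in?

Cove

Cast a ray rightward from (41.7, 70.6). For each polygon, the edges (by vertex number in listed order) whose endpoints lie on opposite sides of y = 70.6, where each meets that height, and whether that is right or left of the point:
Ridge: no edge straddles that height → 0 crossings.
Spur: no edge straddles that height → 0 crossings.
Cove: 1–2 at x≈70.39 (right), 5–6 at x≈26.72 (left) → 1 crossing.
Delta: no edge straddles that height → 0 crossings.
Only Cove has an odd count, so the point is inside Cove.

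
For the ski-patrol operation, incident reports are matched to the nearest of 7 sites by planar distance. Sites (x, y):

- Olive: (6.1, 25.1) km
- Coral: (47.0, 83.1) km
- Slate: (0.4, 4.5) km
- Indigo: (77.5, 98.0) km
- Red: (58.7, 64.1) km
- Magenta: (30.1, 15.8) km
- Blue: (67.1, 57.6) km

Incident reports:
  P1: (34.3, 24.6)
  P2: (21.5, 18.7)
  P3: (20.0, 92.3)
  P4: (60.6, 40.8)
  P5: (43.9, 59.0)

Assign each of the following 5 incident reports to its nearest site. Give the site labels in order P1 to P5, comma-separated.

P1 → Magenta (d²=95.08)
P2 → Magenta (d²=82.37)
P3 → Coral (d²=813.64)
P4 → Blue (d²=324.49)
P5 → Red (d²=245.05)

Magenta, Magenta, Coral, Blue, Red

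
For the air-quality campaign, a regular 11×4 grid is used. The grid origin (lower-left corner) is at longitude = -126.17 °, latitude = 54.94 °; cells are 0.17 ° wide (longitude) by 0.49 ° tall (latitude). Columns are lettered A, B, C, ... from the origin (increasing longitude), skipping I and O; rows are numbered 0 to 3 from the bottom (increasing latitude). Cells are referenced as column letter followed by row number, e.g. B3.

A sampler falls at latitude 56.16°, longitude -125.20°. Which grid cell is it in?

Column index: ⌊(-125.20 − -126.17) / 0.17⌋ = ⌊5.706⌋ = 5 → column F
Row offset from origin: ⌊(56.16 − 54.94) / 0.49⌋ = ⌊2.490⌋ = 2 → row 2

F2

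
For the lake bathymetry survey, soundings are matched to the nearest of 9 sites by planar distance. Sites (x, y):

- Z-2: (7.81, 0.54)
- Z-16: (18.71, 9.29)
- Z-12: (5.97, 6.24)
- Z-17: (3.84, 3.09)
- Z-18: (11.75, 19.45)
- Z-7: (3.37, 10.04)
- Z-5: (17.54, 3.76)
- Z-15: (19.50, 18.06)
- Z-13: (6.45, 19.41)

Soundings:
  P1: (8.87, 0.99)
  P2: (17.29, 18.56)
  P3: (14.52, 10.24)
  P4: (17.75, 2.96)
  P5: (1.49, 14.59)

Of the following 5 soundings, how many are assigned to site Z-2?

P1 → Z-2
P2 → Z-15
P3 → Z-16
P4 → Z-5
P5 → Z-7
1 of the 5 goes to Z-2.

1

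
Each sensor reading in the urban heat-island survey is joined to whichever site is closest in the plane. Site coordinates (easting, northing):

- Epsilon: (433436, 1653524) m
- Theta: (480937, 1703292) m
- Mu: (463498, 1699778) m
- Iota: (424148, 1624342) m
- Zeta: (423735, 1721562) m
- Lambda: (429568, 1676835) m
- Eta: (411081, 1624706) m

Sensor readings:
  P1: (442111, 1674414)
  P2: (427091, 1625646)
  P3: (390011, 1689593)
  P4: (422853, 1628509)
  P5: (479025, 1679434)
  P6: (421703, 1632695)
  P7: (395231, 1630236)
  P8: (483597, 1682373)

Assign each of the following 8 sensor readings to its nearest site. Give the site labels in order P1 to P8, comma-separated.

P1 → Lambda (d²=163188090.00)
P2 → Iota (d²=10361665.00)
P3 → Lambda (d²=1727522813.00)
P4 → Iota (d²=19040914.00)
P5 → Theta (d²=572859908.00)
P6 → Iota (d²=75750634.00)
P7 → Eta (d²=281803400.00)
P8 → Theta (d²=444680161.00)

Lambda, Iota, Lambda, Iota, Theta, Iota, Eta, Theta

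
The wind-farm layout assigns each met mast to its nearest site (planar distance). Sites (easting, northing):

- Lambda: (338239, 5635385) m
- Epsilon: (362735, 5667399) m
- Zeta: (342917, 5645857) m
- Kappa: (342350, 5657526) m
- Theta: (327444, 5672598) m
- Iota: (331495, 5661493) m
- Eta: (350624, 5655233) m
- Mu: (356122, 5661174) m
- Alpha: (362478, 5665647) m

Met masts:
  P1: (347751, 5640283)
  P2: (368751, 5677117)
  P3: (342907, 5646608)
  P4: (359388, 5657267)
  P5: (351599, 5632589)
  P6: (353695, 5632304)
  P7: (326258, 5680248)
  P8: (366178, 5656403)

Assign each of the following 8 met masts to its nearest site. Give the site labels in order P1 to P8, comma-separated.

Zeta, Epsilon, Zeta, Mu, Lambda, Lambda, Theta, Alpha

P1 → Zeta (d²=54437032.00)
P2 → Epsilon (d²=130631780.00)
P3 → Zeta (d²=564101.00)
P4 → Mu (d²=25931405.00)
P5 → Lambda (d²=186307216.00)
P6 → Lambda (d²=248380497.00)
P7 → Theta (d²=59929096.00)
P8 → Alpha (d²=99141536.00)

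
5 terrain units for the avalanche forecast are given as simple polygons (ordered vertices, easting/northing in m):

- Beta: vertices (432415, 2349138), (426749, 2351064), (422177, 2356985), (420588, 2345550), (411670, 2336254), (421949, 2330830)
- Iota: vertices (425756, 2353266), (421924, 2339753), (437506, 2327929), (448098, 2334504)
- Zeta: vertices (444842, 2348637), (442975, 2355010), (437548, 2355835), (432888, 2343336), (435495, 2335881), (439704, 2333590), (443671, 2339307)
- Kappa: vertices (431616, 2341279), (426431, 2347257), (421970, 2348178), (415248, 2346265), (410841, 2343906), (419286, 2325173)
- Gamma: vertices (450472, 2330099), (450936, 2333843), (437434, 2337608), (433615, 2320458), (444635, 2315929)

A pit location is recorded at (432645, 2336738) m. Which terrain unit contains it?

Cast a ray rightward from (432645, 2336738). For each polygon, the edges (by vertex number in listed order) whose endpoints lie on opposite sides of northing = 2336738, where each meets that height, and whether that is right or left of the point:
Beta: 4–5 at easting≈412134.3 (left), 6–1 at easting≈425326.4 (left) → 0 crossings.
Iota: 2–3 at easting≈425897.3 (left), 4–1 at easting≈445437.7 (right) → 1 crossing.
Zeta: 4–5 at easting≈435195.3 (right), 6–7 at easting≈441888.4 (right) → 2 crossings.
Kappa: 5–6 at easting≈414072.4 (left), 6–1 at easting≈428139.6 (left) → 0 crossings.
Gamma: 2–3 at easting≈440554.0 (right), 3–4 at easting≈437240.3 (right) → 2 crossings.
Only Iota has an odd count, so the point is inside Iota.

Iota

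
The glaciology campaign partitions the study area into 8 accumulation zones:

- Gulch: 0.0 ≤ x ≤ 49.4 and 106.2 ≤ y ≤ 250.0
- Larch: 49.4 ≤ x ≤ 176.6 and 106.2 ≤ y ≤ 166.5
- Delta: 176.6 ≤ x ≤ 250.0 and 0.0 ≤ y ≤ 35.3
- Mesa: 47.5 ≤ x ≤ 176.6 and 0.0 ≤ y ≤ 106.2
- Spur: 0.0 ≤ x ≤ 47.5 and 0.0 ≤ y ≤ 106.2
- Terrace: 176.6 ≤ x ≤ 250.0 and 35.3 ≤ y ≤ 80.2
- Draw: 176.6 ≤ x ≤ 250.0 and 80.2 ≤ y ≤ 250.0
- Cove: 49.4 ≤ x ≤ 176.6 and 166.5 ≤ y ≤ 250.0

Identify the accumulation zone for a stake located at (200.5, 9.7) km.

Delta

The point has x = 200.5 and y = 9.7.
Only Delta satisfies 176.6 ≤ x ≤ 250.0 and 0.0 ≤ y ≤ 35.3.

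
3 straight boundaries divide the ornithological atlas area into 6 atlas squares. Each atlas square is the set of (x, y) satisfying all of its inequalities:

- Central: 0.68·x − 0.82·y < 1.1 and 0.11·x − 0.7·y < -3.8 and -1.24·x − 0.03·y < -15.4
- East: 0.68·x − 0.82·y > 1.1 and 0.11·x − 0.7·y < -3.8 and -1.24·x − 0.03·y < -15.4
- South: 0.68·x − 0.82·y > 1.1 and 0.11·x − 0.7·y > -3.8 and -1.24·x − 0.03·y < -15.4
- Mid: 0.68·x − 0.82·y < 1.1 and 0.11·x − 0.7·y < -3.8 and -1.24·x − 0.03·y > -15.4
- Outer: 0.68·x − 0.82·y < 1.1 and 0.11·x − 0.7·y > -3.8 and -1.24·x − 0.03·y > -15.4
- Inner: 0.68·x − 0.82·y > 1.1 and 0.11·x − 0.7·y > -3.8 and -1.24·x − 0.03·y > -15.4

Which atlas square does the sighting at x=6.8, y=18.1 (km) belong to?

0.68·6.8 − 0.82·18.1 = -10.218, which is < 1.1
0.11·6.8 − 0.7·18.1 = -11.922, which is < -3.8
-1.24·6.8 − 0.03·18.1 = -8.975, which is > -15.4
This sign pattern matches Mid.

Mid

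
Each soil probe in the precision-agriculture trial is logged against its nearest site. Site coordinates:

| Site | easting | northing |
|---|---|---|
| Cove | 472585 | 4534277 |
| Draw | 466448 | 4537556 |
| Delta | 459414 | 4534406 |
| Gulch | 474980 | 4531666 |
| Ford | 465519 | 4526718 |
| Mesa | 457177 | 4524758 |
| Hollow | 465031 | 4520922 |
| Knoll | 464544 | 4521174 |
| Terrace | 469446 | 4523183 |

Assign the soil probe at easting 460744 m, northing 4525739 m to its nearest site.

Squared distances to each site:
Cove: 213106725.000; Draw: 172177105.000; Delta: 76885789.000; Gulch: 237793025.000; Ford: 23759066.000; Mesa: 13685850.000; Hollow: 41581858.000; Knoll: 35279225.000; Terrace: 82257940.000.
Minimum at Mesa.

Mesa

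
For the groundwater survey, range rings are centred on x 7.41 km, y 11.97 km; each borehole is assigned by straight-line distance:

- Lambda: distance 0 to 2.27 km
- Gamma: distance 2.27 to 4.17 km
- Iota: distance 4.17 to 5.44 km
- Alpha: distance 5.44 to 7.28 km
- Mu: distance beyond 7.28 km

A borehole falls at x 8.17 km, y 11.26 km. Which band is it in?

Lambda

Distance = √((8.17−7.41)² + (11.26−11.97)²) = √(0.578 + 0.504) = 1.040 km.
0 ≤ 1.040 < 2.27 → Lambda.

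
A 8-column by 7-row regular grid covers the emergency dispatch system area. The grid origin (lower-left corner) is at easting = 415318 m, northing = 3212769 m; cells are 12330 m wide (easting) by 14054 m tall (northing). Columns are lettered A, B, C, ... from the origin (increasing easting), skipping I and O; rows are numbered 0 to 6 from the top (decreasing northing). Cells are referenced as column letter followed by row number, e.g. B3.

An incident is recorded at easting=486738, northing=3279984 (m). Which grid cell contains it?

F2

Column index: ⌊(486738 − 415318) / 12330⌋ = ⌊5.792⌋ = 5 → column F
Row offset from origin: ⌊(3279984 − 3212769) / 14054⌋ = ⌊4.783⌋ = 4 → row 2 (counted from top)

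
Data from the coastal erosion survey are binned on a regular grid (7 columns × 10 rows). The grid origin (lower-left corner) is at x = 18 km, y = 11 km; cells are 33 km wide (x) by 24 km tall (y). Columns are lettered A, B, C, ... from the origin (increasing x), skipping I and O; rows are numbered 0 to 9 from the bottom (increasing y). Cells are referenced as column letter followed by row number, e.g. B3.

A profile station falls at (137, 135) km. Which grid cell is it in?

Column index: ⌊(137 − 18) / 33⌋ = ⌊3.606⌋ = 3 → column D
Row offset from origin: ⌊(135 − 11) / 24⌋ = ⌊5.167⌋ = 5 → row 5

D5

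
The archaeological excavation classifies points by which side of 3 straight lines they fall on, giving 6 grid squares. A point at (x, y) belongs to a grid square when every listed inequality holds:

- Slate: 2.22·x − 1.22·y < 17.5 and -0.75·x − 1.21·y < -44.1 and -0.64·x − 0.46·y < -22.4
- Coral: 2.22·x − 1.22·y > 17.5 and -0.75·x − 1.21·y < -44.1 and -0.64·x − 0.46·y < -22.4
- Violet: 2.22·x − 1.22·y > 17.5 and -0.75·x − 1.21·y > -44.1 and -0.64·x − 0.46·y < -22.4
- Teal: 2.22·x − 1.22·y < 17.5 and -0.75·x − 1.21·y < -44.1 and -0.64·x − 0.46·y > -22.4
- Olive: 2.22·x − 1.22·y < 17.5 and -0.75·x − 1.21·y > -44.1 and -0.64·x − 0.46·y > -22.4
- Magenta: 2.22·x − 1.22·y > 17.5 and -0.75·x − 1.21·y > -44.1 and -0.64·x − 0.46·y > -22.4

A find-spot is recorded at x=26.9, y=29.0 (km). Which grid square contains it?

Coral

2.22·26.9 − 1.22·29.0 = 24.338, which is > 17.5
-0.75·26.9 − 1.21·29.0 = -55.265, which is < -44.1
-0.64·26.9 − 0.46·29.0 = -30.556, which is < -22.4
This sign pattern matches Coral.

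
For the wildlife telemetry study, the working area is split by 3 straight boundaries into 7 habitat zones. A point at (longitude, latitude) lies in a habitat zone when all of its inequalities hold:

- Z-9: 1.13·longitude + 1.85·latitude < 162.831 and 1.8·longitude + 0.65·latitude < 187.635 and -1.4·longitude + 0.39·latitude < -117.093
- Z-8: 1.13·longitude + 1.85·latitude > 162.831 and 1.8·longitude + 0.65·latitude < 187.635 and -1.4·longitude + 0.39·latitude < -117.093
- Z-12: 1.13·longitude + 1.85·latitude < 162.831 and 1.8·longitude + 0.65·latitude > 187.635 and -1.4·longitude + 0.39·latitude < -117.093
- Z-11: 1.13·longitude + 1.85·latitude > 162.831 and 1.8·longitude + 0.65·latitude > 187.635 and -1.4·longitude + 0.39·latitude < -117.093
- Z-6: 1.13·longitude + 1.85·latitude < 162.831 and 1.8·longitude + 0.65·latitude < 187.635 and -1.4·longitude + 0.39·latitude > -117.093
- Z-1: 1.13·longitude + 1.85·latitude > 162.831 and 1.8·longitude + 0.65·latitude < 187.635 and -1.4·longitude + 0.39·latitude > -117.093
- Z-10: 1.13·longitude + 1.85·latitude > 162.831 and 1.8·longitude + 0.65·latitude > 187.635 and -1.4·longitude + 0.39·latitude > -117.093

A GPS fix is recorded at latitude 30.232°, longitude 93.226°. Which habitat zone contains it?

1.13·93.226 + 1.85·30.232 = 161.275, which is < 162.831
1.8·93.226 + 0.65·30.232 = 187.458, which is < 187.635
-1.4·93.226 + 0.39·30.232 = -118.726, which is < -117.093
This sign pattern matches Z-9.

Z-9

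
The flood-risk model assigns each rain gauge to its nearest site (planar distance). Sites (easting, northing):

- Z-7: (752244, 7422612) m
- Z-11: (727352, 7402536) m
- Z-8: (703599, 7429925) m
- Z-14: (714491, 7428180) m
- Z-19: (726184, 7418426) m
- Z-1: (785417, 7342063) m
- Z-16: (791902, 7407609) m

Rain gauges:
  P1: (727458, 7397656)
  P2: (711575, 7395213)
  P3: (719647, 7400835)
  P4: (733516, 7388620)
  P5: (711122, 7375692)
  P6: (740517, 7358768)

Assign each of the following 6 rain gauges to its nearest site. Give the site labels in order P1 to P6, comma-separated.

P1 → Z-11 (d²=23825636.00)
P2 → Z-11 (d²=302540058.00)
P3 → Z-11 (d²=62260426.00)
P4 → Z-11 (d²=231649952.00)
P5 → Z-11 (d²=984013236.00)
P6 → Z-11 (d²=2088955049.00)

Z-11, Z-11, Z-11, Z-11, Z-11, Z-11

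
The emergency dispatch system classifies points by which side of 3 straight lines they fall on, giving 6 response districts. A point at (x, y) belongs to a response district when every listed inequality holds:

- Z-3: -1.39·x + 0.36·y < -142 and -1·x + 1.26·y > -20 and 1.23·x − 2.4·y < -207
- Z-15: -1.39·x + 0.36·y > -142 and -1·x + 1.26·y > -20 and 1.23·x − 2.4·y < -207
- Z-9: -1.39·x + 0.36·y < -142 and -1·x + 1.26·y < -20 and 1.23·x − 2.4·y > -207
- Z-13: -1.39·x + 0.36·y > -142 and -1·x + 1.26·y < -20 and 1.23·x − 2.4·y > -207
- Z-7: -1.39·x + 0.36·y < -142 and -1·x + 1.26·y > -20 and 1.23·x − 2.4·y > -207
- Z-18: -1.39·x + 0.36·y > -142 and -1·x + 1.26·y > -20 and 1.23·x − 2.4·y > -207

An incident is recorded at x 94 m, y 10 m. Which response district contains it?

-1.39·94 + 0.36·10 = -127.060, which is > -142
-1·94 + 1.26·10 = -81.400, which is < -20
1.23·94 − 2.4·10 = 91.620, which is > -207
This sign pattern matches Z-13.

Z-13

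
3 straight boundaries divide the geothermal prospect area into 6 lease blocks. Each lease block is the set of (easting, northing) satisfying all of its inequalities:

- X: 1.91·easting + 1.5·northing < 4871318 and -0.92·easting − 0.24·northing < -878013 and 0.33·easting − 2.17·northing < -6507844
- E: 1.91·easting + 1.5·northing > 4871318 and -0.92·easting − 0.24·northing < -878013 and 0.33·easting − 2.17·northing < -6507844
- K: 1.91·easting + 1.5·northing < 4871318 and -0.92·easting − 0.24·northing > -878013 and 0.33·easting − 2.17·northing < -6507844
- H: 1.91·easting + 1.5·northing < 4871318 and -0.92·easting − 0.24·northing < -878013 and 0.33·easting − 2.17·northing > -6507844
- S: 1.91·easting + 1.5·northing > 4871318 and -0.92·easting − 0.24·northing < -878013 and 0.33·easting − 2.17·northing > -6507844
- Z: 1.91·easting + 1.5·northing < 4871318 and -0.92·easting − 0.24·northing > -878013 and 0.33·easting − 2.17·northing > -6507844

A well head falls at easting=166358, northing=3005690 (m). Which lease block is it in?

1.91·166358 + 1.5·3005690 = 4826278.780, which is < 4871318
-0.92·166358 − 0.24·3005690 = -874414.960, which is > -878013
0.33·166358 − 2.17·3005690 = -6467449.160, which is > -6507844
This sign pattern matches Z.

Z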